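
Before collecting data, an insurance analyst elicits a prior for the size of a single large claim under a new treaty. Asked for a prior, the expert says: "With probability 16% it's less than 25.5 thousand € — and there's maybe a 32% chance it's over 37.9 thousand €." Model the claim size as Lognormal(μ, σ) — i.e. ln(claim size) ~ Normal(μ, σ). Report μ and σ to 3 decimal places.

If T ~ Lognormal(μ,σ) then ln T ~ Normal(μ,σ), so the p-quantile of ln T is μ + z_p·σ.
ln(25.5) = 3.239 and ln(37.9) = 3.635; z_{0.16} = -0.9945, z_{0.68} = 0.4677.
σ = (3.635 − 3.239)/(0.4677 − (-0.9945)) = 0.271.
μ = 3.239 − (-0.9945)·0.271 = 3.508.

μ ≈ 3.508, σ ≈ 0.271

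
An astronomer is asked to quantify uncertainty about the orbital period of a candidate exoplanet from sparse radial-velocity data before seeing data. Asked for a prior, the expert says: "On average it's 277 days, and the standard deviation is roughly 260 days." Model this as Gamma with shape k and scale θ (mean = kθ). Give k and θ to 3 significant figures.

For Gamma(k, scale θ): mean = kθ, variance = kθ², so CV = 1/√k.
CV = SD/mean = 260/277 = 0.9386, hence k = 1/CV² = 1.14.
Then θ = mean/k = 277/1.14 = 244.

k ≈ 1.14, θ ≈ 244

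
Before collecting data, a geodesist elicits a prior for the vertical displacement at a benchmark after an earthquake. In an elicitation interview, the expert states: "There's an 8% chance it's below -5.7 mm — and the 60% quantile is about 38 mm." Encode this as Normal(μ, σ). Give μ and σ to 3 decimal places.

The p-quantile of Normal(μ,σ) is μ + z_p·σ, with z_{0.08} = -1.405 and z_{0.6} = 0.2533.
Eliminate σ: μ = (z₂·x₁ − z₁·x₂)/(z₂ − z₁) = (0.2533·-5.7 − (-1.405)·38)/1.658 = 31.324.
Then σ = (x₂ − x₁)/(z₂ − z₁) = (38 − -5.7)/1.658 = 26.350.

μ = 31.324, σ = 26.350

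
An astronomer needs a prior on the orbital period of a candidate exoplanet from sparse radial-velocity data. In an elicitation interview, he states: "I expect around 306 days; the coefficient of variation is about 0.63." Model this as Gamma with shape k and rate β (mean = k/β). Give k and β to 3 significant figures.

k ≈ 2.52, β ≈ 0.00823

For Gamma(k, rate β): mean = k/β, variance = k/β², so CV = 1/√k.
CV = 0.63, hence k = 1/CV² = 2.52.
Then β = k/mean = 2.52/306 = 0.00823.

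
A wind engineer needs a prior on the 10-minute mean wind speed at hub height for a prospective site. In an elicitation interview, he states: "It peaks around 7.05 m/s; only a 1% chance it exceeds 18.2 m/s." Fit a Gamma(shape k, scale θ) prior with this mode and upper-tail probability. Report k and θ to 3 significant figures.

k ≈ 6.18, θ ≈ 1.36

Gamma(k,θ) with k>1 has mode (k−1)θ, so θ = 7.05/(k−1).
Need P(X < 18.2) = 0.99 with θ tied to k this way. Start at k = 2, θ = 7.05: P(X<18.2) ≈ 0.729.
Too low — raise k to concentrate. Iterating converges to k ≈ 6.18.
Then θ = 7.05/(6.18−1) ≈ 1.36.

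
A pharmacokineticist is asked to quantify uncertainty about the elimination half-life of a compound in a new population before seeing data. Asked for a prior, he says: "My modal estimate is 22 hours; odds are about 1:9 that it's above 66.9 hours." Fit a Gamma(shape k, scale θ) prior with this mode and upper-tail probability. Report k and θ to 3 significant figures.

k ≈ 2.54, θ ≈ 14.3

Gamma(k,θ) with k>1 has mode (k−1)θ, so θ = 22/(k−1).
Need P(X < 66.9) = 0.9 with θ tied to k this way. Start at k = 2, θ = 22: P(X<66.9) ≈ 0.807.
Too low — raise k to concentrate. Iterating converges to k ≈ 2.54.
Then θ = 22/(2.54−1) ≈ 14.3.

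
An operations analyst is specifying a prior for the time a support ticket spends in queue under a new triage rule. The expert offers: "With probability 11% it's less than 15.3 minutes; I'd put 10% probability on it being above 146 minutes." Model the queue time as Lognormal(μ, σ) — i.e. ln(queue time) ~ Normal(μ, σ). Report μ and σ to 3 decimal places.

If T ~ Lognormal(μ,σ) then ln T ~ Normal(μ,σ), so the p-quantile of ln T is μ + z_p·σ.
ln(15.3) = 2.728 and ln(146) = 4.984; z_{0.11} = -1.227, z_{0.9} = 1.282.
σ = (4.984 − 2.728)/(1.282 − (-1.227)) = 0.899.
μ = 2.728 − (-1.227)·0.899 = 3.831.

μ ≈ 3.831, σ ≈ 0.899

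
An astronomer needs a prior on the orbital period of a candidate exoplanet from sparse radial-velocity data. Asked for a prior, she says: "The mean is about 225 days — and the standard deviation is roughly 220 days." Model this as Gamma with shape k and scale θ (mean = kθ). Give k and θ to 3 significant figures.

For Gamma(k, scale θ): mean = kθ, variance = kθ², so CV = 1/√k.
CV = SD/mean = 220/225 = 0.9778, hence k = 1/CV² = 1.05.
Then θ = mean/k = 225/1.05 = 215.

k ≈ 1.05, θ ≈ 215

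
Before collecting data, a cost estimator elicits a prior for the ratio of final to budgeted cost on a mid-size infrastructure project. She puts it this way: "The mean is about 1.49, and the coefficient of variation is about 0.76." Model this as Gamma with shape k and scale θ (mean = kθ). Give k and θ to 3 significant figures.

For Gamma(k, scale θ): mean = kθ, variance = kθ², so CV = 1/√k.
CV = 0.76, hence k = 1/CV² = 1.73.
Then θ = mean/k = 1.49/1.73 = 0.861.

k ≈ 1.73, θ ≈ 0.861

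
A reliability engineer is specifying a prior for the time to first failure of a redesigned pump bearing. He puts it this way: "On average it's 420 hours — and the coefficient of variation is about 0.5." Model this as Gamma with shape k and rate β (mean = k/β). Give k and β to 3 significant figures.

For Gamma(k, rate β): mean = k/β, variance = k/β², so CV = 1/√k.
CV = 0.5, hence k = 1/CV² = 4.
Then β = k/mean = 4/420 = 0.00952.

k ≈ 4, β ≈ 0.00952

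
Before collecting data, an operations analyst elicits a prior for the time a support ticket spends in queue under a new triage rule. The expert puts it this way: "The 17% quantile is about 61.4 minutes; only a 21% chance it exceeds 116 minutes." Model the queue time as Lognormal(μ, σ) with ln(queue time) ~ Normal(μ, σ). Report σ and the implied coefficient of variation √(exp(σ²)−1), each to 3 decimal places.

σ ≈ 0.361, CV ≈ 0.373

If T ~ Lognormal(μ,σ) then ln T ~ Normal(μ,σ), so the p-quantile of ln T is μ + z_p·σ.
ln(61.4) = 4.117 and ln(116) = 4.754; z_{0.17} = -0.9542, z_{0.79} = 0.8064.
σ = (4.754 − 4.117)/(0.8064 − (-0.9542)) = 0.361.
μ = 4.117 − (-0.9542)·0.361 = 4.462.
CV = √(exp(σ²)−1) = √(exp(0.1306)−1) = 0.373.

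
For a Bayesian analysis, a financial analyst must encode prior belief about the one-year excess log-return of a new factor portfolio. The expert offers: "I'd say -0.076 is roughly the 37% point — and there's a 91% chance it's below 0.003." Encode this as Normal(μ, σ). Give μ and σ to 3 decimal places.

μ = -0.060, σ = 0.047

The p-quantile of Normal(μ,σ) is μ + z_p·σ, with z_{0.37} = -0.3319 and z_{0.91} = 1.341.
Eliminate σ: μ = (z₂·x₁ − z₁·x₂)/(z₂ − z₁) = (1.341·-0.076 − (-0.3319)·0.003)/1.673 = -0.060.
Then σ = (x₂ − x₁)/(z₂ − z₁) = (0.003 − -0.076)/1.673 = 0.047.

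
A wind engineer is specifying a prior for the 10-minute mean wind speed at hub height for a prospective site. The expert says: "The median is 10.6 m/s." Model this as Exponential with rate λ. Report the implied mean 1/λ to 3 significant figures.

mean ≈ 15.3 m/s

Exponential median = ln 2 / λ, so λ = ln 2 / 10.6 = 0.0654.
Mean = 1/λ = 15.3 m/s.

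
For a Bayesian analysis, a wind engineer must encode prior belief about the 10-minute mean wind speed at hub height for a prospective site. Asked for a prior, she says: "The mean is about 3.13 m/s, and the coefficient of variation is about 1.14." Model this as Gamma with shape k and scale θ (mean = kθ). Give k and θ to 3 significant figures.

k ≈ 0.769, θ ≈ 4.07

For Gamma(k, scale θ): mean = kθ, variance = kθ², so CV = 1/√k.
CV = 1.14, hence k = 1/CV² = 0.769.
Then θ = mean/k = 3.13/0.769 = 4.07.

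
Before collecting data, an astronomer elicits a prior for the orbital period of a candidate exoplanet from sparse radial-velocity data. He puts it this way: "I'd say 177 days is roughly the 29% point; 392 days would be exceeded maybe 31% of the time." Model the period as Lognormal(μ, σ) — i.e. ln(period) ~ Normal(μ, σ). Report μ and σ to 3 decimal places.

μ ≈ 5.596, σ ≈ 0.758

If T ~ Lognormal(μ,σ) then ln T ~ Normal(μ,σ), so the p-quantile of ln T is μ + z_p·σ.
ln(177) = 5.176 and ln(392) = 5.971; z_{0.29} = -0.5534, z_{0.69} = 0.4959.
σ = (5.971 − 5.176)/(0.4959 − (-0.5534)) = 0.758.
μ = 5.176 − (-0.5534)·0.758 = 5.596.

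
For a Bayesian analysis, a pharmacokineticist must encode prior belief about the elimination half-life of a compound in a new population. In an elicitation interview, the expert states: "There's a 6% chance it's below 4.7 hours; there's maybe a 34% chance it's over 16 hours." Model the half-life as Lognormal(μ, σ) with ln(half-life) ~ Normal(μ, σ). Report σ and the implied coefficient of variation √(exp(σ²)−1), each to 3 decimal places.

σ ≈ 0.623, CV ≈ 0.688

If T ~ Lognormal(μ,σ) then ln T ~ Normal(μ,σ), so the p-quantile of ln T is μ + z_p·σ.
ln(4.7) = 1.548 and ln(16) = 2.773; z_{0.06} = -1.555, z_{0.66} = 0.4125.
σ = (2.773 − 1.548)/(0.4125 − (-1.555)) = 0.623.
μ = 1.548 − (-1.555)·0.623 = 2.516.
CV = √(exp(σ²)−1) = √(exp(0.3878)−1) = 0.688.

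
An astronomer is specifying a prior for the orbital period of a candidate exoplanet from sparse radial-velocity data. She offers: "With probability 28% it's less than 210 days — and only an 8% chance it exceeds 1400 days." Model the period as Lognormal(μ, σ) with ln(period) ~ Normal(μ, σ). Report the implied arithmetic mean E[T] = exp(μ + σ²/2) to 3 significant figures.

If T ~ Lognormal(μ,σ) then ln T ~ Normal(μ,σ), so the p-quantile of ln T is μ + z_p·σ.
ln(210) = 5.347 and ln(1400) = 7.244; z_{0.28} = -0.5828, z_{0.92} = 1.405.
σ = (7.244 − 5.347)/(1.405 − (-0.5828)) = 0.954.
μ = 5.347 − (-0.5828)·0.954 = 5.903.
E[T] = exp(μ + σ²/2) = exp(5.903 + 0.4554) = 577 days.

E[T] ≈ 577 days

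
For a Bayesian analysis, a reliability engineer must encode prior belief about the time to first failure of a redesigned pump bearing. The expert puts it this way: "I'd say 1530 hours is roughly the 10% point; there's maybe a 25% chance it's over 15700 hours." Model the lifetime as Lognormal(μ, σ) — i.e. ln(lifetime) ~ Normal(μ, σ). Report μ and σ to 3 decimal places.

If T ~ Lognormal(μ,σ) then ln T ~ Normal(μ,σ), so the p-quantile of ln T is μ + z_p·σ.
ln(1530) = 7.333 and ln(15700) = 9.661; z_{0.1} = -1.282, z_{0.75} = 0.6745.
σ = (9.661 − 7.333)/(0.6745 − (-1.282)) = 1.190.
μ = 7.333 − (-1.282)·1.190 = 8.859.

μ ≈ 8.859, σ ≈ 1.190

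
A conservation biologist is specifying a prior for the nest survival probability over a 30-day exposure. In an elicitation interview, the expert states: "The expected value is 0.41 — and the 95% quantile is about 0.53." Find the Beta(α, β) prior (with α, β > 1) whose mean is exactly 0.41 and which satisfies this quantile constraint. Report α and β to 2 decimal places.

With mean 0.41 fixed, write α = 0.41s, β = 0.59s where s = α+β.
Need P(θ < 0.53) = 0.95 under Beta(0.41s, 0.59s). Normal approximation: (q−m)/√(m(1−m)/s) ≈ z_{0.95} = 1.64, so s ≈ 0.41·0.59·(1.64)²/(0.53−0.41)² = 45.4.
At s = 45.4: P(θ<0.53) ≈ 0.948. Adjusting to match 0.95 gives s ≈ 46.29.
So α = 0.41·46.29 ≈ 18.98, β = 0.59·46.29 ≈ 27.31.

α ≈ 18.98, β ≈ 27.31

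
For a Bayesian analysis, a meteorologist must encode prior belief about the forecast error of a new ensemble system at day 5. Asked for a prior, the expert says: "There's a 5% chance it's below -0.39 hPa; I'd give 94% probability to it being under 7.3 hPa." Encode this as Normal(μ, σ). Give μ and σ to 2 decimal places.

The p-quantile of Normal(μ,σ) is μ + z_p·σ, with z_{0.05} = -1.645 and z_{0.94} = 1.555.
Eliminate σ: μ = (z₂·x₁ − z₁·x₂)/(z₂ − z₁) = (1.555·-0.39 − (-1.645)·7.3)/3.2 = 3.56.
Then σ = (x₂ − x₁)/(z₂ − z₁) = (7.3 − -0.39)/3.2 = 2.40.

μ = 3.56, σ = 2.40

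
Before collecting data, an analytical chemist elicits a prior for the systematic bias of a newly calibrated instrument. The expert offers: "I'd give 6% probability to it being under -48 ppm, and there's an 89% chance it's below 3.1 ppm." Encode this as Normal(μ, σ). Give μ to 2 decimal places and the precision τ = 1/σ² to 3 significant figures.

μ = -19.43, τ = 0.00296

The p-quantile of Normal(μ,σ) is μ + z_p·σ, with z_{0.06} = -1.555 and z_{0.89} = 1.227.
Eliminate σ: μ = (z₂·x₁ − z₁·x₂)/(z₂ − z₁) = (1.227·-48 − (-1.555)·3.1)/2.781 = -19.43.
Then σ = (x₂ − x₁)/(z₂ − z₁) = (3.1 − -48)/2.781 = 18.37.
Precision τ = 1/σ² = 1/18.37² = 0.00296.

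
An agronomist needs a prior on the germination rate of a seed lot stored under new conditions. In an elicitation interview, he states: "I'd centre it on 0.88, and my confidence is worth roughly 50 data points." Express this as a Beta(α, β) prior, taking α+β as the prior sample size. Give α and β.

Under the effective-sample-size interpretation, Beta(α, β) has prior mean α/(α+β) and prior sample size α+β.
So α+β = 50 and α/(α+β) = 0.88, giving α = 0.88·50 = 44 and β = 50 − 44 = 6.

α = 44, β = 6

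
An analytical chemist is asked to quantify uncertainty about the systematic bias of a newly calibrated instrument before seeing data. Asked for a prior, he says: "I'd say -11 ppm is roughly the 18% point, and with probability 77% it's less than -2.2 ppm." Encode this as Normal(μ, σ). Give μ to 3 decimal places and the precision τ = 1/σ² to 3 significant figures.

μ = -6.130, τ = 0.0353

For Normal(μ,σ), the p-quantile is μ + z_p·σ. Here z_{0.18} = -0.9154, z_{0.77} = 0.7388.
So -11 = μ − 0.9154σ and -2.2 = μ + 0.7388σ.
Subtracting: σ = (-2.2 − -11)/(0.7388 − (-0.9154)) = 5.320.
Then μ = -11 − (-0.9154)·5.320 = -6.130.
Precision τ = 1/σ² = 1/5.32² = 0.0353.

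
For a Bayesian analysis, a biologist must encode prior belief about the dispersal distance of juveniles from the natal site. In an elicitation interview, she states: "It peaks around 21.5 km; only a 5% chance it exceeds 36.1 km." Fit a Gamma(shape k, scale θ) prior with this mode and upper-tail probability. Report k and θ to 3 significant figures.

Gamma(k,θ) with k>1 has mode (k−1)θ, so θ = 21.5/(k−1).
Need P(X < 36.1) = 0.95 with θ tied to k this way. Start at k = 2, θ = 21.5: P(X<36.1) ≈ 0.500.
Too low — raise k to concentrate. Iterating converges to k ≈ 11.4.
Then θ = 21.5/(11.4−1) ≈ 2.07.

k ≈ 11.4, θ ≈ 2.07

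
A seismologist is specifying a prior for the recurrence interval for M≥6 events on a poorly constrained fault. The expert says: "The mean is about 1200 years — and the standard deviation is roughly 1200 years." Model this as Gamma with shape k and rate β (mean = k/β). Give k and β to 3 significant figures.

For Gamma(k, rate β): mean = k/β, variance = k/β², so CV = 1/√k.
CV = SD/mean = 1200/1200 = 1, hence k = 1/CV² = 1.
Then β = k/mean = 1/1200 = 0.000833.

k ≈ 1, β ≈ 0.000833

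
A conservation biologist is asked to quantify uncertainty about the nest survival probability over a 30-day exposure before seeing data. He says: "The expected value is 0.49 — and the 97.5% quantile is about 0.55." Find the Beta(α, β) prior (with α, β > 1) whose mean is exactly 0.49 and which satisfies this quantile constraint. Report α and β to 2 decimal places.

α ≈ 130.28, β ≈ 135.59

With mean 0.49 fixed, write α = 0.49s, β = 0.51s where s = α+β.
Need P(θ < 0.55) = 0.975 under Beta(0.49s, 0.51s). Normal approximation: (q−m)/√(m(1−m)/s) ≈ z_{0.975} = 1.96, so s ≈ 0.49·0.51·(1.96)²/(0.55−0.49)² = 266.7.
At s = 266.7: P(θ<0.55) ≈ 0.975. Adjusting to match 0.975 gives s ≈ 265.87.
So α = 0.49·265.87 ≈ 130.28, β = 0.51·265.87 ≈ 135.59.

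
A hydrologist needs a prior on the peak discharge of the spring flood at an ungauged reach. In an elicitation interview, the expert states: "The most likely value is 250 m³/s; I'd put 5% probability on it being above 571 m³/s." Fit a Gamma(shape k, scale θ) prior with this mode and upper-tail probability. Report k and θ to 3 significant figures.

k ≈ 5.02, θ ≈ 62.2

Gamma(k,θ) with k>1 has mode (k−1)θ, so θ = 250/(k−1).
Need P(X < 571) = 0.95 with θ tied to k this way. Start at k = 2, θ = 250: P(X<571) ≈ 0.665.
Too low — raise k to concentrate. Iterating converges to k ≈ 5.02.
Then θ = 250/(5.02−1) ≈ 62.2.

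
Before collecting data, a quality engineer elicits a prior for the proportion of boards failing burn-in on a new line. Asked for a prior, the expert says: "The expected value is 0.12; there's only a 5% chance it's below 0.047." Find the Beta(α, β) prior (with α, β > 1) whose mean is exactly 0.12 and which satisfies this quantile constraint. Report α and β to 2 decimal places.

α ≈ 4.54, β ≈ 33.28

With mean 0.12 fixed, write α = 0.12s, β = 0.88s where s = α+β.
Need P(θ < 0.047) = 0.05 under Beta(0.12s, 0.88s). Normal approximation: (q−m)/√(m(1−m)/s) ≈ z_{0.05} = -1.64, so s ≈ 0.12·0.88·(-1.64)²/(0.047−0.12)² = 53.6.
At s = 53.6: P(θ<0.047) ≈ 0.022. Adjusting to match 0.05 gives s ≈ 37.82.
So α = 0.12·37.82 ≈ 4.54, β = 0.88·37.82 ≈ 33.28.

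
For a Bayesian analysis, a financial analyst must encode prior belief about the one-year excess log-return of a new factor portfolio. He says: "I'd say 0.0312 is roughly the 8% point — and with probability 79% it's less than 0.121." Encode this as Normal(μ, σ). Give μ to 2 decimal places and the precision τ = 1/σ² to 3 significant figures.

μ = 0.09, τ = 606

For Normal(μ,σ), the p-quantile is μ + z_p·σ. Here z_{0.08} = -1.405, z_{0.79} = 0.8064.
So 0.0312 = μ − 1.405σ and 0.121 = μ + 0.8064σ.
Subtracting: σ = (0.121 − 0.0312)/(0.8064 − (-1.405)) = 0.04.
Then μ = 0.0312 − (-1.405)·0.04 = 0.09.
Precision τ = 1/σ² = 1/0.04061² = 606.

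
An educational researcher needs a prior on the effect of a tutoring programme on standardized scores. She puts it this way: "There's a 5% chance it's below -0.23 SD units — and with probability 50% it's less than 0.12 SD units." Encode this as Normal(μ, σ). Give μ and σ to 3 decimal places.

μ = 0.120, σ = 0.213

The p-quantile of Normal(μ,σ) is μ + z_p·σ, with z_{0.05} = -1.645 and z_{0.5} = 0.
Eliminate σ: μ = (z₂·x₁ − z₁·x₂)/(z₂ − z₁) = (0·-0.23 − (-1.645)·0.12)/1.645 = 0.120.
Then σ = (x₂ − x₁)/(z₂ − z₁) = (0.12 − -0.23)/1.645 = 0.213.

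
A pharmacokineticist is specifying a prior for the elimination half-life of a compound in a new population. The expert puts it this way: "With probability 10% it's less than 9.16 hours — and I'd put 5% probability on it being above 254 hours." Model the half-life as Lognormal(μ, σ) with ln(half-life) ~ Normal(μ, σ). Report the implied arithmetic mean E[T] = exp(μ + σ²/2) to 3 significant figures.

If T ~ Lognormal(μ,σ) then ln T ~ Normal(μ,σ), so the p-quantile of ln T is μ + z_p·σ.
ln(9.16) = 2.215 and ln(254) = 5.537; z_{0.1} = -1.282, z_{0.95} = 1.645.
σ = (5.537 − 2.215)/(1.645 − (-1.282)) = 1.135.
μ = 2.215 − (-1.282)·1.135 = 3.670.
E[T] = exp(μ + σ²/2) = exp(3.670 + 0.6445) = 74.8 hours.

E[T] ≈ 74.8 hours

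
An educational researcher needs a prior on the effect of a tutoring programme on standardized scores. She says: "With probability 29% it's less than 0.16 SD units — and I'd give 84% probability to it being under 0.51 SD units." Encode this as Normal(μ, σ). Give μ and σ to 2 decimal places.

μ = 0.29, σ = 0.23

The p-quantile of Normal(μ,σ) is μ + z_p·σ, with z_{0.29} = -0.5534 and z_{0.84} = 0.9945.
Eliminate σ: μ = (z₂·x₁ − z₁·x₂)/(z₂ − z₁) = (0.9945·0.16 − (-0.5534)·0.51)/1.548 = 0.29.
Then σ = (x₂ − x₁)/(z₂ − z₁) = (0.51 − 0.16)/1.548 = 0.23.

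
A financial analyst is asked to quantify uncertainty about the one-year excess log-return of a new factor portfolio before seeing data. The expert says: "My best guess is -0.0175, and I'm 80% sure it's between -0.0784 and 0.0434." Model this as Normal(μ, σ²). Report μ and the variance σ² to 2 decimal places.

A symmetric 80% interval runs μ ± z·σ with z = 1.282.
Half-width = 0.0609, so σ = 0.0609/1.282 = 0.048 and σ² = 0.00.
μ is the stated best guess, -0.02.

μ = -0.02, σ² = 0.00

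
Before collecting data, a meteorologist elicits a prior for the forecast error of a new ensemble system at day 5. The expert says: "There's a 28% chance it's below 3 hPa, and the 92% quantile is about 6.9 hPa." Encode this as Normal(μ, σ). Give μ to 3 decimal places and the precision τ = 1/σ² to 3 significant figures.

μ = 4.143, τ = 0.26

For Normal(μ,σ), the p-quantile is μ + z_p·σ. Here z_{0.28} = -0.5828, z_{0.92} = 1.405.
So 3 = μ − 0.5828σ and 6.9 = μ + 1.405σ.
Subtracting: σ = (6.9 − 3)/(1.405 − (-0.5828)) = 1.962.
Then μ = 3 − (-0.5828)·1.962 = 4.143.
Precision τ = 1/σ² = 1/1.962² = 0.26.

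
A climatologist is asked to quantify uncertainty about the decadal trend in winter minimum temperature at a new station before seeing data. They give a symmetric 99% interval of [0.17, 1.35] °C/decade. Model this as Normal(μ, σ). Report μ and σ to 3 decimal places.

μ = 0.760, σ = 0.229

A symmetric 99% interval runs μ ± z·σ with z = 2.576.
Half-width = 0.59, so σ = 0.59/2.576 = 0.229.
μ is the interval midpoint, 0.760.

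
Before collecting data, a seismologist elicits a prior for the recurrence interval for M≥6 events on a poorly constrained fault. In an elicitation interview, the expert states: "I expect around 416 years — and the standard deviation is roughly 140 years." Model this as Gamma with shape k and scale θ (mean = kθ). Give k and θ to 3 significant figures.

k ≈ 8.83, θ ≈ 47.1

For Gamma(k, scale θ): mean = kθ, variance = kθ², so CV = 1/√k.
CV = SD/mean = 140/416 = 0.3365, hence k = 1/CV² = 8.83.
Then θ = mean/k = 416/8.83 = 47.1.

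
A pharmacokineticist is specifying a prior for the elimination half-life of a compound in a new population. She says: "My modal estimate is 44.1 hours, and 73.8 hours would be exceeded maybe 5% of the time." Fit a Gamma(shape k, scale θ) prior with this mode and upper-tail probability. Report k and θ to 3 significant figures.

Gamma(k,θ) with k>1 has mode (k−1)θ, so θ = 44.1/(k−1).
Need P(X < 73.8) = 0.95 with θ tied to k this way. Start at k = 2, θ = 44.1: P(X<73.8) ≈ 0.498.
Too low — raise k to concentrate. Iterating converges to k ≈ 11.5.
Then θ = 44.1/(11.5−1) ≈ 4.19.

k ≈ 11.5, θ ≈ 4.19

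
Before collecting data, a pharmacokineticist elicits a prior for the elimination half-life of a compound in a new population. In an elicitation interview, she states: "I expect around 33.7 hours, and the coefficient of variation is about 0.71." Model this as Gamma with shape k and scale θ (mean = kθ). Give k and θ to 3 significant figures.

For Gamma(k, scale θ): mean = kθ, variance = kθ², so CV = 1/√k.
CV = 0.71, hence k = 1/CV² = 1.98.
Then θ = mean/k = 33.7/1.98 = 17.

k ≈ 1.98, θ ≈ 17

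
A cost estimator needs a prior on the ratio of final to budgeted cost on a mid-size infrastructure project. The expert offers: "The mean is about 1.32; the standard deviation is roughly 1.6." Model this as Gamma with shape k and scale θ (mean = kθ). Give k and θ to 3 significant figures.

For Gamma(k, scale θ): mean = kθ, variance = kθ², so CV = 1/√k.
CV = SD/mean = 1.6/1.32 = 1.212, hence k = 1/CV² = 0.681.
Then θ = mean/k = 1.32/0.681 = 1.94.

k ≈ 0.681, θ ≈ 1.94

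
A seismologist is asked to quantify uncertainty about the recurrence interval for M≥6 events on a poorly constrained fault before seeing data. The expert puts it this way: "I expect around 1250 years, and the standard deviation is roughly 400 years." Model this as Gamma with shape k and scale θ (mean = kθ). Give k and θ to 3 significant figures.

k ≈ 9.77, θ ≈ 128

For Gamma(k, scale θ): mean = kθ, variance = kθ², so CV = 1/√k.
CV = SD/mean = 400/1250 = 0.32, hence k = 1/CV² = 9.77.
Then θ = mean/k = 1250/9.77 = 128.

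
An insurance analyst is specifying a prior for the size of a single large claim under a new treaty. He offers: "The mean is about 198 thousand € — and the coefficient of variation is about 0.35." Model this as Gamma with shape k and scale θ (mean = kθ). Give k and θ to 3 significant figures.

k ≈ 8.16, θ ≈ 24.3

For Gamma(k, scale θ): mean = kθ, variance = kθ², so CV = 1/√k.
CV = 0.35, hence k = 1/CV² = 8.16.
Then θ = mean/k = 198/8.16 = 24.3.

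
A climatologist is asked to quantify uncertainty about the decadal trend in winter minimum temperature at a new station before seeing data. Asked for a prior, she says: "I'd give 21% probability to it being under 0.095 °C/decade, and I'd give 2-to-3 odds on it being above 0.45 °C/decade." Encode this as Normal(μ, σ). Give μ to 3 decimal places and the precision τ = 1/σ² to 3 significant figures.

μ = 0.365, τ = 8.91

For Normal(μ,σ), the p-quantile is μ + z_p·σ. Here z_{0.21} = -0.8064, z_{0.6} = 0.2533.
So 0.095 = μ − 0.8064σ and 0.45 = μ + 0.2533σ.
Subtracting: σ = (0.45 − 0.095)/(0.2533 − (-0.8064)) = 0.335.
Then μ = 0.095 − (-0.8064)·0.335 = 0.365.
Precision τ = 1/σ² = 1/0.335² = 8.91.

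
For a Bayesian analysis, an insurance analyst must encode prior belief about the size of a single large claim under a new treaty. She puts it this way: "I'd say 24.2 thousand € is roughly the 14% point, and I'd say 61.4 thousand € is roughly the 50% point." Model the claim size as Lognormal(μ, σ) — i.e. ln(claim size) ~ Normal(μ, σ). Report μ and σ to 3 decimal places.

If T ~ Lognormal(μ,σ) then ln T ~ Normal(μ,σ), so the p-quantile of ln T is μ + z_p·σ.
ln(24.2) = 3.186 and ln(61.4) = 4.117; z_{0.14} = -1.08, z_{0.5} = 0.
σ = (4.117 − 3.186)/(0 − (-1.08)) = 0.862.
μ = 3.186 − (-1.08)·0.862 = 4.117.

μ ≈ 4.117, σ ≈ 0.862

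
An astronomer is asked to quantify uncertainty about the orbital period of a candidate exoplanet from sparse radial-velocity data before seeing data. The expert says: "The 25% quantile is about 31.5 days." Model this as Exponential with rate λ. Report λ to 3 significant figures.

P(T < 31.5) = 1 − e^(−λ·31.5) = 0.25, so λ = −ln(1−0.25)/31.5 = −ln(0.75)/31.5 = 0.00913.

λ ≈ 0.00913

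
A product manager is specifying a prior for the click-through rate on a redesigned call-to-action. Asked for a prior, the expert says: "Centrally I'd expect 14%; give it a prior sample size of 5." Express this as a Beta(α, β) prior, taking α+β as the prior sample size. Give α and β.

α = 0.7, β = 4.3

Under the effective-sample-size interpretation, Beta(α, β) has prior mean α/(α+β) and prior sample size α+β.
So α+β = 5 and α/(α+β) = 0.14, giving α = 0.14·5 = 0.7 and β = 5 − 0.7 = 4.3.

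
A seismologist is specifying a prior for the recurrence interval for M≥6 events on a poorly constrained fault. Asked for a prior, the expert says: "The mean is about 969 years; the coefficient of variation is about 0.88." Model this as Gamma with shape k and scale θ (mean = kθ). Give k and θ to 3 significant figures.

k ≈ 1.29, θ ≈ 750

For Gamma(k, scale θ): mean = kθ, variance = kθ², so CV = 1/√k.
CV = 0.88, hence k = 1/CV² = 1.29.
Then θ = mean/k = 969/1.29 = 750.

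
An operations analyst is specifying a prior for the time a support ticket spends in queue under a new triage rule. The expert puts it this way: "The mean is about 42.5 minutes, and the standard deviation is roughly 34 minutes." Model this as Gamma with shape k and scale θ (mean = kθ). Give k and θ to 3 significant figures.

For Gamma(k, scale θ): mean = kθ, variance = kθ², so CV = 1/√k.
CV = SD/mean = 34/42.5 = 0.8, hence k = 1/CV² = 1.56.
Then θ = mean/k = 42.5/1.56 = 27.2.

k ≈ 1.56, θ ≈ 27.2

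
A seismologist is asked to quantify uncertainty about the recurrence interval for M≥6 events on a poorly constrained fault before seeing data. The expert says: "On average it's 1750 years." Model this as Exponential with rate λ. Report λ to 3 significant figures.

λ ≈ 0.000571

Exponential mean = 1/λ, so λ = 1/1750.0 = 0.000571.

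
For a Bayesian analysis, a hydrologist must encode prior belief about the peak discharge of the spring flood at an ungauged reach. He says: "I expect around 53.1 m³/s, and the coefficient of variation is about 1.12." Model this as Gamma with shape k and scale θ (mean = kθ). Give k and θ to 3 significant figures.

For Gamma(k, scale θ): mean = kθ, variance = kθ², so CV = 1/√k.
CV = 1.12, hence k = 1/CV² = 0.797.
Then θ = mean/k = 53.1/0.797 = 66.6.

k ≈ 0.797, θ ≈ 66.6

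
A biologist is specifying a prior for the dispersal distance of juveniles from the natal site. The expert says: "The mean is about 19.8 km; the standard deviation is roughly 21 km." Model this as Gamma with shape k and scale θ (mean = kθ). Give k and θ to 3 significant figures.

k ≈ 0.889, θ ≈ 22.3

For Gamma(k, scale θ): mean = kθ, variance = kθ², so CV = 1/√k.
CV = SD/mean = 21/19.8 = 1.061, hence k = 1/CV² = 0.889.
Then θ = mean/k = 19.8/0.889 = 22.3.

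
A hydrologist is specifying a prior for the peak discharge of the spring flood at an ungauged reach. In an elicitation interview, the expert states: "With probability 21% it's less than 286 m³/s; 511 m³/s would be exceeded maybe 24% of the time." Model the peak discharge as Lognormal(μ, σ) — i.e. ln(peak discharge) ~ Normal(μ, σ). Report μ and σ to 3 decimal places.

If T ~ Lognormal(μ,σ) then ln T ~ Normal(μ,σ), so the p-quantile of ln T is μ + z_p·σ.
ln(286) = 5.656 and ln(511) = 6.236; z_{0.21} = -0.8064, z_{0.76} = 0.7063.
σ = (6.236 − 5.656)/(0.7063 − (-0.8064)) = 0.384.
μ = 5.656 − (-0.8064)·0.384 = 5.965.

μ ≈ 5.965, σ ≈ 0.384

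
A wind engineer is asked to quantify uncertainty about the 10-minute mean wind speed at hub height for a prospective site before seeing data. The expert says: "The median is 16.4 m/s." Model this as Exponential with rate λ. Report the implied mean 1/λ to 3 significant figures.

mean ≈ 23.7 m/s

Exponential median = ln 2 / λ, so λ = ln 2 / 16.4 = 0.0423.
Mean = 1/λ = 23.7 m/s.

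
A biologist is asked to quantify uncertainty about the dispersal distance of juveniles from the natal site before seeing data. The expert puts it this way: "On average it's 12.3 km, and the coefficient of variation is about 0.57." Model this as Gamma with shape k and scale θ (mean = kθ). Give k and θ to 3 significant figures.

k ≈ 3.08, θ ≈ 4

For Gamma(k, scale θ): mean = kθ, variance = kθ², so CV = 1/√k.
CV = 0.57, hence k = 1/CV² = 3.08.
Then θ = mean/k = 12.3/3.08 = 4.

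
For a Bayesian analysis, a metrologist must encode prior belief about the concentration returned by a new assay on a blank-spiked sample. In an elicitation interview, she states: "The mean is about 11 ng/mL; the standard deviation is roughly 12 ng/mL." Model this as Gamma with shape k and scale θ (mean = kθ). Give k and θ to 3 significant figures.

For Gamma(k, scale θ): mean = kθ, variance = kθ², so CV = 1/√k.
CV = SD/mean = 12/11 = 1.091, hence k = 1/CV² = 0.84.
Then θ = mean/k = 11/0.84 = 13.1.

k ≈ 0.84, θ ≈ 13.1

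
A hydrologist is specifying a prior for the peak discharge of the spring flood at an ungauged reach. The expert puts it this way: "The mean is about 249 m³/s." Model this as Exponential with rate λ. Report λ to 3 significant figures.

Exponential mean = 1/λ, so λ = 1/249.0 = 0.00402.

λ ≈ 0.00402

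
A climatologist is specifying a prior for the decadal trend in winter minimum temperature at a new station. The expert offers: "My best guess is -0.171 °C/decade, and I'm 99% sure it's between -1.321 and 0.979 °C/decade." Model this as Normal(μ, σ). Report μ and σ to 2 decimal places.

μ = -0.17, σ = 0.45

A symmetric 99% interval runs μ ± z·σ with z = 2.576.
Half-width = 1.15, so σ = 1.15/2.576 = 0.45.
μ is the stated best guess, -0.17.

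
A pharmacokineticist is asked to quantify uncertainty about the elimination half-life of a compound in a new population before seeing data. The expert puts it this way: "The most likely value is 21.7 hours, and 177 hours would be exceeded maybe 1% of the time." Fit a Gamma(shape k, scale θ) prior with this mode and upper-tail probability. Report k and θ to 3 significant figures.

Gamma(k,θ) with k>1 has mode (k−1)θ, so θ = 21.7/(k−1).
Need P(X < 177) = 0.99 with θ tied to k this way. Start at k = 2, θ = 21.7: P(X<177) ≈ 0.997.
Too high — lower k to spread out. Iterating converges to k ≈ 1.76.
Then θ = 21.7/(1.76−1) ≈ 28.6.

k ≈ 1.76, θ ≈ 28.6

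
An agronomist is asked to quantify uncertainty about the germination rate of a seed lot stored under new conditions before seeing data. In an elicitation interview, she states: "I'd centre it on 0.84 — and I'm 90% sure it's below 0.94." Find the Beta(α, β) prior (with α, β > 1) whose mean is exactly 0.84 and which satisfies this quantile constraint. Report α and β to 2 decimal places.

With mean 0.84 fixed, write α = 0.84s, β = 0.16s where s = α+β.
Need P(θ < 0.94) = 0.9 under Beta(0.84s, 0.16s). Normal approximation: (q−m)/√(m(1−m)/s) ≈ z_{0.9} = 1.28, so s ≈ 0.84·0.16·(1.28)²/(0.94−0.84)² = 22.1.
At s = 22.1: P(θ<0.94) ≈ 0.934. Adjusting to match 0.9 gives s ≈ 17.06.
So α = 0.84·17.06 ≈ 14.33, β = 0.16·17.06 ≈ 2.73.

α ≈ 14.33, β ≈ 2.73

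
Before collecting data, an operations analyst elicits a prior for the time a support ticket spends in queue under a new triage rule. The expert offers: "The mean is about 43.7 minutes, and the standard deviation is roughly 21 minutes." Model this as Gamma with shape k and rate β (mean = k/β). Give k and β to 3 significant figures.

For Gamma(k, rate β): mean = k/β, variance = k/β², so CV = 1/√k.
CV = SD/mean = 21/43.7 = 0.4805, hence k = 1/CV² = 4.33.
Then β = k/mean = 4.33/43.7 = 0.0991.

k ≈ 4.33, β ≈ 0.0991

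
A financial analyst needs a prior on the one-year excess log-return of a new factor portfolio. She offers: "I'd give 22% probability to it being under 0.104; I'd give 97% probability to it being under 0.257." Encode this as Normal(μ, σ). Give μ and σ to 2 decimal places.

For Normal(μ,σ), the p-quantile is μ + z_p·σ. Here z_{0.22} = -0.7722, z_{0.97} = 1.881.
So 0.104 = μ − 0.7722σ and 0.257 = μ + 1.881σ.
Subtracting: σ = (0.257 − 0.104)/(1.881 − (-0.7722)) = 0.06.
Then μ = 0.104 − (-0.7722)·0.06 = 0.15.

μ = 0.15, σ = 0.06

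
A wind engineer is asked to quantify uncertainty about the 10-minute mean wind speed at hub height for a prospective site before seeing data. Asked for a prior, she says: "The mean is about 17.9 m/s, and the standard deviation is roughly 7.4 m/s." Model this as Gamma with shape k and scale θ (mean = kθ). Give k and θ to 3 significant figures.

For Gamma(k, scale θ): mean = kθ, variance = kθ², so CV = 1/√k.
CV = SD/mean = 7.4/17.9 = 0.4134, hence k = 1/CV² = 5.85.
Then θ = mean/k = 17.9/5.85 = 3.06.

k ≈ 5.85, θ ≈ 3.06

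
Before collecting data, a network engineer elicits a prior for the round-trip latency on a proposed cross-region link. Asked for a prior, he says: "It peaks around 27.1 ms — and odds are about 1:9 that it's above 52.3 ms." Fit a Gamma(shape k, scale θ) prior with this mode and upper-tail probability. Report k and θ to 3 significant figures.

k ≈ 5.43, θ ≈ 6.12

Gamma(k,θ) with k>1 has mode (k−1)θ, so θ = 27.1/(k−1).
Need P(X < 52.3) = 0.9 with θ tied to k this way. Start at k = 2, θ = 27.1: P(X<52.3) ≈ 0.575.
Too low — raise k to concentrate. Iterating converges to k ≈ 5.43.
Then θ = 27.1/(5.43−1) ≈ 6.12.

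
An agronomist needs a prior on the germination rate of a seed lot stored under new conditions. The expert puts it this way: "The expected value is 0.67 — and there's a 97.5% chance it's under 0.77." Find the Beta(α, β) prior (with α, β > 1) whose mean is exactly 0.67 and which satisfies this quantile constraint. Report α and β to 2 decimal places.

With mean 0.67 fixed, write α = 0.67s, β = 0.33s where s = α+β.
Need P(θ < 0.77) = 0.975 under Beta(0.67s, 0.33s). Normal approximation: (q−m)/√(m(1−m)/s) ≈ z_{0.975} = 1.96, so s ≈ 0.67·0.33·(1.96)²/(0.77−0.67)² = 84.9.
At s = 84.9: P(θ<0.77) ≈ 0.981. Adjusting to match 0.975 gives s ≈ 76.69.
So α = 0.67·76.69 ≈ 51.39, β = 0.33·76.69 ≈ 25.31.

α ≈ 51.39, β ≈ 25.31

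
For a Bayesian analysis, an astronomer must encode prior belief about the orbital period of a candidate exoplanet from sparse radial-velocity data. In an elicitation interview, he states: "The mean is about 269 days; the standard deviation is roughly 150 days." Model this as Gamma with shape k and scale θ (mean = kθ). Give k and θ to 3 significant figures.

For Gamma(k, scale θ): mean = kθ, variance = kθ², so CV = 1/√k.
CV = SD/mean = 150/269 = 0.5576, hence k = 1/CV² = 3.22.
Then θ = mean/k = 269/3.22 = 83.6.

k ≈ 3.22, θ ≈ 83.6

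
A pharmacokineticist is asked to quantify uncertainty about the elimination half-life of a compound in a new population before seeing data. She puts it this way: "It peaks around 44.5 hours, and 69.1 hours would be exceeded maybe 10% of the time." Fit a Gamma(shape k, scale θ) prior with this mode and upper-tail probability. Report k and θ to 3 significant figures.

Gamma(k,θ) with k>1 has mode (k−1)θ, so θ = 44.5/(k−1).
Need P(X < 69.1) = 0.9 with θ tied to k this way. Start at k = 2, θ = 44.5: P(X<69.1) ≈ 0.460.
Too low — raise k to concentrate. Iterating converges to k ≈ 10.7.
Then θ = 44.5/(10.7−1) ≈ 4.61.

k ≈ 10.7, θ ≈ 4.61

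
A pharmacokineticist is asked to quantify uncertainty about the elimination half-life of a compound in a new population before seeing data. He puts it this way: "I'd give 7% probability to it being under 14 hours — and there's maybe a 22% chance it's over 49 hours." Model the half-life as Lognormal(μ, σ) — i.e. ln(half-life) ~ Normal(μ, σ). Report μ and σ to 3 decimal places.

μ ≈ 3.461, σ ≈ 0.557

If T ~ Lognormal(μ,σ) then ln T ~ Normal(μ,σ), so the p-quantile of ln T is μ + z_p·σ.
ln(14) = 2.639 and ln(49) = 3.892; z_{0.07} = -1.476, z_{0.78} = 0.7722.
σ = (3.892 − 2.639)/(0.7722 − (-1.476)) = 0.557.
μ = 2.639 − (-1.476)·0.557 = 3.461.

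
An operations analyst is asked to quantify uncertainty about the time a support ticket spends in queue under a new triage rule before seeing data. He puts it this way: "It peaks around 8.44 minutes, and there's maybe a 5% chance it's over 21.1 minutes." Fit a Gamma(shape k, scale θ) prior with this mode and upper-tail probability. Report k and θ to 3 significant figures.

Gamma(k,θ) with k>1 has mode (k−1)θ, so θ = 8.44/(k−1).
Need P(X < 21.1) = 0.95 with θ tied to k this way. Start at k = 2, θ = 8.44: P(X<21.1) ≈ 0.713.
Too low — raise k to concentrate. Iterating converges to k ≈ 4.23.
Then θ = 8.44/(4.23−1) ≈ 2.61.

k ≈ 4.23, θ ≈ 2.61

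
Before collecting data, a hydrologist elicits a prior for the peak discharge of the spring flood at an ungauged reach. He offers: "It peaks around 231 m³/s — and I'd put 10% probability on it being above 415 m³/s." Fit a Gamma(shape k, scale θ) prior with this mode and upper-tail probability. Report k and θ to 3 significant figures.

k ≈ 6.55, θ ≈ 41.6

Gamma(k,θ) with k>1 has mode (k−1)θ, so θ = 231/(k−1).
Need P(X < 415) = 0.9 with θ tied to k this way. Start at k = 2, θ = 231: P(X<415) ≈ 0.536.
Too low — raise k to concentrate. Iterating converges to k ≈ 6.55.
Then θ = 231/(6.55−1) ≈ 41.6.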